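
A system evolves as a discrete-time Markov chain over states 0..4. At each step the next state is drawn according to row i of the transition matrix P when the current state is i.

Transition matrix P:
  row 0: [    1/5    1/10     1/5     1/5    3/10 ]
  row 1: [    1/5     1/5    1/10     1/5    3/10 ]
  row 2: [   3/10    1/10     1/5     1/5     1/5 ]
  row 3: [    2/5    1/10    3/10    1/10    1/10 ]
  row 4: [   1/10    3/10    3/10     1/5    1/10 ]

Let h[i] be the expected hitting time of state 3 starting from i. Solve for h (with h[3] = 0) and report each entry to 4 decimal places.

First-step conditioning: h[3] = 0; for i ≠ 3, h[i] = 1 + Σ_k P[i][k]·h[k].
  h[0] = 1 + 1/5·h[0] + 1/10·h[1] + 1/5·h[2] + 3/10·h[4]
  h[1] = 1 + 1/5·h[0] + 1/5·h[1] + 1/10·h[2] + 3/10·h[4]
  h[2] = 1 + 3/10·h[0] + 1/10·h[1] + 1/5·h[2] + 1/5·h[4]
  h[4] = 1 + 1/10·h[0] + 3/10·h[1] + 3/10·h[2] + 1/10·h[4]
Solving the 4×4 linear system over states ≠ 3 gives exactly h = [5, 5, 5, 0, 5] (h[3] = 0 is the target).

h = [5.0000, 5.0000, 5.0000, 0.0000, 5.0000]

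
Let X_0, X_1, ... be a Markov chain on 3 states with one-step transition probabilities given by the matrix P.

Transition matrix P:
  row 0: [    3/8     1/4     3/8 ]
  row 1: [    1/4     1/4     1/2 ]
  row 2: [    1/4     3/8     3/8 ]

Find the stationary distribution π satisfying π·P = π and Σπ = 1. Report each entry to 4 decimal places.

π = [0.2857, 0.3016, 0.4127]

Balance equations π_j = Σ_i π_i·P[i][j]:
  π_0 = 3/8·π_0 + 1/4·π_1 + 1/4·π_2
  π_1 = 1/4·π_0 + 1/4·π_1 + 3/8·π_2
  normalize: π_0 + π_1 + π_2 = 1
Solving the linear system gives exactly π = [2/7, 19/63, 26/63].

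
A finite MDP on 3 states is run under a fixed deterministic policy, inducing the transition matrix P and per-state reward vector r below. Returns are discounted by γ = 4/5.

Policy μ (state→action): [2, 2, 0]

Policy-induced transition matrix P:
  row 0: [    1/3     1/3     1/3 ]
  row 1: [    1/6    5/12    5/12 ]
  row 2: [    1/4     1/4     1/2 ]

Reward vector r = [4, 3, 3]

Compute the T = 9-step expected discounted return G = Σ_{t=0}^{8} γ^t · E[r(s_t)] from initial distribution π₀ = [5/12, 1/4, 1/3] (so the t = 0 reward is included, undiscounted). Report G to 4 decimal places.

G = 14.2306

t=0: π = [0.4167, 0.2500, 0.3333], E[r] = 3.4167, γ^t·E[r] = 3.416667, running G = 3.416667
t=1: π = [0.2639, 0.3264, 0.4097], E[r] = 3.2639, γ^t·E[r] = 2.611111, running G = 6.027778
t=2: π = [0.2448, 0.3264, 0.4288], E[r] = 3.2448, γ^t·E[r] = 2.076667, running G = 8.104444
t=3: π = [0.2432, 0.3248, 0.4320], E[r] = 3.2432, γ^t·E[r] = 1.660519, running G = 9.764963
t=4: π = [0.2432, 0.3244, 0.4324], E[r] = 3.2432, γ^t·E[r] = 1.328415, running G = 11.093378
t=5: π = [0.2432, 0.3243, 0.4324], E[r] = 3.2432, γ^t·E[r] = 1.062743, running G = 12.156120
t=6: π = [0.2432, 0.3243, 0.4324], E[r] = 3.2432, γ^t·E[r] = 0.850196, running G = 13.006317
t=7: π = [0.2432, 0.3243, 0.4324], E[r] = 3.2432, γ^t·E[r] = 0.680157, running G = 13.686474
t=8: π = [0.2432, 0.3243, 0.4324], E[r] = 3.2432, γ^t·E[r] = 0.544126, running G = 14.230600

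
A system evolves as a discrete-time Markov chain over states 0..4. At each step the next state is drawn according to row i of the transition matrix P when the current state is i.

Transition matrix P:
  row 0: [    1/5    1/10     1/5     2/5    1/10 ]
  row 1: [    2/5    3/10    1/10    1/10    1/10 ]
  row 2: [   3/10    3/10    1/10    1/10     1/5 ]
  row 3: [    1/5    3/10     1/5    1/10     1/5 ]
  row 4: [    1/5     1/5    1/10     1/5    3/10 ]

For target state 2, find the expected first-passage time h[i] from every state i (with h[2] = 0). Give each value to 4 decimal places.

First-step conditioning: h[2] = 0; for i ≠ 2, h[i] = 1 + Σ_k P[i][k]·h[k].
  h[0] = 1 + 1/5·h[0] + 1/10·h[1] + 2/5·h[3] + 1/10·h[4]
  h[1] = 1 + 2/5·h[0] + 3/10·h[1] + 1/10·h[3] + 1/10·h[4]
  h[3] = 1 + 1/5·h[0] + 3/10·h[1] + 1/10·h[3] + 1/5·h[4]
  h[4] = 1 + 1/5·h[0] + 1/5·h[1] + 1/5·h[3] + 3/10·h[4]
Solving the 4×4 linear system over states ≠ 2 gives exactly h = [4495/738, 835/123, 0, 770/123, 2545/369] (h[2] = 0 is the target).

h = [6.0908, 6.7886, 0.0000, 6.2602, 6.8970]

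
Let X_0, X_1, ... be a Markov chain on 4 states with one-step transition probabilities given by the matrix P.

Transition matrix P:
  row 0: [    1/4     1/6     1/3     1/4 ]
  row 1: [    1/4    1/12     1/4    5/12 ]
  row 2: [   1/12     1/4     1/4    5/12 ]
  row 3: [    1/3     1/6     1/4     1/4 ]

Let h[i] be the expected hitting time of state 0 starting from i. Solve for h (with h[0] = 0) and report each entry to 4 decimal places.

h = [0.0000, 4.2000, 4.9000, 3.9000]

First-step conditioning: h[0] = 0; for i ≠ 0, h[i] = 1 + Σ_k P[i][k]·h[k].
  h[1] = 1 + 1/12·h[1] + 1/4·h[2] + 5/12·h[3]
  h[2] = 1 + 1/4·h[1] + 1/4·h[2] + 5/12·h[3]
  h[3] = 1 + 1/6·h[1] + 1/4·h[2] + 1/4·h[3]
Solving the 3×3 linear system over states ≠ 0 gives exactly h = [0, 21/5, 49/10, 39/10] (h[0] = 0 is the target).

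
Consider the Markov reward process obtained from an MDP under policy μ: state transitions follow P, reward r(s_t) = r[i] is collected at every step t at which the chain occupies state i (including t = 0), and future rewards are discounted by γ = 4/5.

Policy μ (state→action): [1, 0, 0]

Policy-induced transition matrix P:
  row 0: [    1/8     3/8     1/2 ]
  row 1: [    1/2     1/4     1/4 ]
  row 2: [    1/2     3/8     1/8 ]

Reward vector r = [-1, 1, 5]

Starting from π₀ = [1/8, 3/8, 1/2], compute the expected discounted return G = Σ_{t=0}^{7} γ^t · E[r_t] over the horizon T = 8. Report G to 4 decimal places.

G = 7.1285

t=0: π = [0.1250, 0.3750, 0.5000], E[r] = 2.7500, γ^t·E[r] = 2.750000, running G = 2.750000
t=1: π = [0.4531, 0.3281, 0.2188], E[r] = 0.9688, γ^t·E[r] = 0.775000, running G = 3.525000
t=2: π = [0.3301, 0.3340, 0.3359], E[r] = 1.6836, γ^t·E[r] = 1.077500, running G = 4.602500
t=3: π = [0.3762, 0.3333, 0.2905], E[r] = 1.4097, γ^t·E[r] = 0.721750, running G = 5.324250
t=4: π = [0.3589, 0.3333, 0.3077], E[r] = 1.5131, γ^t·E[r] = 0.619775, running G = 5.944025
t=5: π = [0.3654, 0.3333, 0.3013], E[r] = 1.4742, γ^t·E[r] = 0.483078, running G = 6.427103
t=6: π = [0.3630, 0.3333, 0.3037], E[r] = 1.4888, γ^t·E[r] = 0.390288, running G = 6.817390
t=7: π = [0.3639, 0.3333, 0.3028], E[r] = 1.4834, γ^t·E[r] = 0.311082, running G = 7.128472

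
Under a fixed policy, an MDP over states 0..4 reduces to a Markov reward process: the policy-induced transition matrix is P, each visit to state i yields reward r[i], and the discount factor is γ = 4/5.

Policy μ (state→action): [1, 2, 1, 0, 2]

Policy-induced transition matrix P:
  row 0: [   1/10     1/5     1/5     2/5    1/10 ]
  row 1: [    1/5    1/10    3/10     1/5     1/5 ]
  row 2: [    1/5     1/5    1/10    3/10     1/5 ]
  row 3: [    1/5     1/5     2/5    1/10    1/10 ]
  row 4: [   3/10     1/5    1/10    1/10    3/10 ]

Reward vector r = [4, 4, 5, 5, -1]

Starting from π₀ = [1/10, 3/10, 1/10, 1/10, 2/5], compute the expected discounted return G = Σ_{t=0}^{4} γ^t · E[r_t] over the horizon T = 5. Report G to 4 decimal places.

G = 10.3712

t=0: π = [0.1000, 0.3000, 0.1000, 0.1000, 0.4000], E[r] = 2.2000, γ^t·E[r] = 2.200000, running G = 2.200000
t=1: π = [0.2300, 0.1700, 0.2000, 0.1800, 0.2200], E[r] = 3.2800, γ^t·E[r] = 2.624000, running G = 4.824000
t=2: π = [0.1990, 0.1830, 0.2110, 0.2260, 0.1810], E[r] = 3.5320, γ^t·E[r] = 2.260480, running G = 7.084480
t=3: π = [0.1982, 0.1817, 0.2243, 0.2202, 0.1756], E[r] = 3.5665, γ^t·E[r] = 1.826048, running G = 8.910528
t=4: π = [0.1977, 0.1818, 0.2222, 0.2225, 0.1757], E[r] = 3.5661, γ^t·E[r] = 1.460679, running G = 10.371207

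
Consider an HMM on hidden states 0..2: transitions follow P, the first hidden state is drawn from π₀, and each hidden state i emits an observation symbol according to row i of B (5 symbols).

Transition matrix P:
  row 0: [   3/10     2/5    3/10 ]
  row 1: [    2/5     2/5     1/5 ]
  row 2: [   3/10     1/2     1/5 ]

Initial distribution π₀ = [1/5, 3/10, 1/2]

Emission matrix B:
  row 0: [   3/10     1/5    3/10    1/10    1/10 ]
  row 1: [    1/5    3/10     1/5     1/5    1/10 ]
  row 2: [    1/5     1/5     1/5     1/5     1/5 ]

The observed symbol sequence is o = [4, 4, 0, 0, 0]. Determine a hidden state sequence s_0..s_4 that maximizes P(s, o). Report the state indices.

t=0: δ = [2.000e-02, 3.000e-02, 1.000e-01]  (obs o_0=4)
t=1: δ = [3.000e-03, 5.000e-03, 4.000e-03]  ψ = [2, 2, 2]  (obs o_1=4)
t=2: δ = [6.000e-04, 4.000e-04, 2.000e-04]  ψ = [1, 1, 1]  (obs o_2=0)
t=3: δ = [5.400e-05, 4.800e-05, 3.600e-05]  ψ = [0, 0, 0]  (obs o_3=0)
t=4: δ = [5.760e-06, 4.320e-06, 3.240e-06]  ψ = [1, 0, 0]  (obs o_4=0)
backtrack: best end state = 0; path = [2, 1, 0, 1, 0]

path = [2, 1, 0, 1, 0]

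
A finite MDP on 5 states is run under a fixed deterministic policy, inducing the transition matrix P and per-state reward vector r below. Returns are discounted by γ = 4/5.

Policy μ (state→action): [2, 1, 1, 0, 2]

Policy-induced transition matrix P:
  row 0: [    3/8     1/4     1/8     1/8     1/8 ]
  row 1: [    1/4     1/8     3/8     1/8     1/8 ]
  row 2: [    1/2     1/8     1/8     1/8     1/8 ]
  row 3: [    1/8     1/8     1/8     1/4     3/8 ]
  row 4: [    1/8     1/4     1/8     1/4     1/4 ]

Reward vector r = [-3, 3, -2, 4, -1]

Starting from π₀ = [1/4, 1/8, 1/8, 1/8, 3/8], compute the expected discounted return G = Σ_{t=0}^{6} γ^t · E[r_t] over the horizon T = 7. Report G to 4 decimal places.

G = -0.7233

t=0: π = [0.2500, 0.1250, 0.1250, 0.1250, 0.3750], E[r] = -0.5000, γ^t·E[r] = -0.500000, running G = -0.500000
t=1: π = [0.2500, 0.2031, 0.1563, 0.1875, 0.2031], E[r] = 0.0938, γ^t·E[r] = 0.075000, running G = -0.425000
t=2: π = [0.2715, 0.1816, 0.1758, 0.1738, 0.1973], E[r] = -0.1230, γ^t·E[r] = -0.078750, running G = -0.503750
t=3: π = [0.2815, 0.1836, 0.1704, 0.1714, 0.1931], E[r] = -0.1421, γ^t·E[r] = -0.072750, running G = -0.576500
t=4: π = [0.2822, 0.1843, 0.1709, 0.1706, 0.1920], E[r] = -0.1452, γ^t·E[r] = -0.059488, running G = -0.635988
t=5: π = [0.2827, 0.1843, 0.1711, 0.1703, 0.1916], E[r] = -0.1478, γ^t·E[r] = -0.048415, running G = -0.684403
t=6: π = [0.2829, 0.1843, 0.1711, 0.1702, 0.1915], E[r] = -0.1484, γ^t·E[r] = -0.038904, running G = -0.723306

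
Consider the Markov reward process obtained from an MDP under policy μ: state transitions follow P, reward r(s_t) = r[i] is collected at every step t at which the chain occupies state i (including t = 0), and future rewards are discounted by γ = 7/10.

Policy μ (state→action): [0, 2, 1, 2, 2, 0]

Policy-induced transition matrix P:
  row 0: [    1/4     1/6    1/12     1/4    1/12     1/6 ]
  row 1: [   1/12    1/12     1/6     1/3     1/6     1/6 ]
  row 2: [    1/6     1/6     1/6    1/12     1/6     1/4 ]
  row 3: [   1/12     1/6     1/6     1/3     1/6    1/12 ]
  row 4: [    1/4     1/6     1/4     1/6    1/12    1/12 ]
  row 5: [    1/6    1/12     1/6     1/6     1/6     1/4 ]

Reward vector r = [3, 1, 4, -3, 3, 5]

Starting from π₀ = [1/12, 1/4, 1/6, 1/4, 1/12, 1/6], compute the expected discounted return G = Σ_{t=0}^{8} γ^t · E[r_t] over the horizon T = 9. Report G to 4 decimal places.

t=0: π = [0.0833, 0.2500, 0.1667, 0.2500, 0.0833, 0.1667], E[r] = 1.5000, γ^t·E[r] = 1.500000, running G = 1.500000
t=1: π = [0.1389, 0.1319, 0.1667, 0.2431, 0.1528, 0.1667], E[r] = 1.7778, γ^t·E[r] = 1.244444, running G = 2.744444
t=2: π = [0.1597, 0.1418, 0.1678, 0.2269, 0.1424, 0.1615], E[r] = 1.8461, γ^t·E[r] = 0.904572, running G = 3.649016
t=3: π = [0.1611, 0.1414, 0.1652, 0.2274, 0.1415, 0.1633], E[r] = 1.8445, γ^t·E[r] = 0.632671, running G = 4.281687
t=4: π = [0.1611, 0.1413, 0.1650, 0.2278, 0.1414, 0.1633], E[r] = 1.8423, γ^t·E[r] = 0.442340, running G = 4.724027
t=5: π = [0.1611, 0.1413, 0.1650, 0.2279, 0.1415, 0.1633], E[r] = 1.8418, γ^t·E[r] = 0.309558, running G = 5.033585
t=6: π = [0.1611, 0.1413, 0.1650, 0.2279, 0.1415, 0.1632], E[r] = 1.8418, γ^t·E[r] = 0.216681, running G = 5.250266
t=7: π = [0.1611, 0.1413, 0.1650, 0.2279, 0.1415, 0.1632], E[r] = 1.8417, γ^t·E[r] = 0.151676, running G = 5.401942
t=8: π = [0.1611, 0.1413, 0.1650, 0.2279, 0.1415, 0.1632], E[r] = 1.8417, γ^t·E[r] = 0.106173, running G = 5.508114

G = 5.5081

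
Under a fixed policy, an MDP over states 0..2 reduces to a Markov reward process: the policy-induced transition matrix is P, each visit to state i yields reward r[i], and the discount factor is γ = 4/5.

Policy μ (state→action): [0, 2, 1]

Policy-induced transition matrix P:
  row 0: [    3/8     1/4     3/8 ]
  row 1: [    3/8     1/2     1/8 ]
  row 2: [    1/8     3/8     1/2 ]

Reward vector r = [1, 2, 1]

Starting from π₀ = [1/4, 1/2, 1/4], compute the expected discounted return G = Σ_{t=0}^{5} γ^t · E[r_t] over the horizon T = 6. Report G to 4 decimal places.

G = 5.2437

t=0: π = [0.2500, 0.5000, 0.2500], E[r] = 1.5000, γ^t·E[r] = 1.500000, running G = 1.500000
t=1: π = [0.3125, 0.4063, 0.2813], E[r] = 1.4063, γ^t·E[r] = 1.125000, running G = 2.625000
t=2: π = [0.3047, 0.3867, 0.3086], E[r] = 1.3867, γ^t·E[r] = 0.887500, running G = 3.512500
t=3: π = [0.2979, 0.3853, 0.3169], E[r] = 1.3853, γ^t·E[r] = 0.709250, running G = 4.221750
t=4: π = [0.2958, 0.3859, 0.3183], E[r] = 1.3859, γ^t·E[r] = 0.567675, running G = 4.789425
t=5: π = [0.2954, 0.3863, 0.3183], E[r] = 1.3863, γ^t·E[r] = 0.454253, running G = 5.243678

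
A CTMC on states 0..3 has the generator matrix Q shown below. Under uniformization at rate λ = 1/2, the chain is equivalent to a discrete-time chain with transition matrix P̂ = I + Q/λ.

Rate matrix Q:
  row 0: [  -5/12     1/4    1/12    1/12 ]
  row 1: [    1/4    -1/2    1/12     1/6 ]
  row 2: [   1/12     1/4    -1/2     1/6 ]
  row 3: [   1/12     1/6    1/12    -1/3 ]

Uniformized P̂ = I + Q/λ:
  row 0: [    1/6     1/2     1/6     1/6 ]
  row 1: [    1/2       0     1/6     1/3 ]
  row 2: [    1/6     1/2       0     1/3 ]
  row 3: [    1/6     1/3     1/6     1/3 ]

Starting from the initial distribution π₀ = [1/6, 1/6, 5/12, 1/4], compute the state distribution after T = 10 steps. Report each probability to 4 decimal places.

π = [0.2671, 0.3012, 0.1429, 0.2888]

t=0: π = [0.1667, 0.1667, 0.4167, 0.2500]
t=1: π = [0.2222, 0.3750, 0.0972, 0.3056]
t=2: π = [0.2917, 0.2616, 0.1505, 0.2963]
t=3: π = [0.2539, 0.3198, 0.1416, 0.2847]
t=4: π = [0.2733, 0.2926, 0.1431, 0.2910]
t=5: π = [0.2642, 0.3052, 0.1428, 0.2878]
t=6: π = [0.2684, 0.2994, 0.1429, 0.2893]
t=7: π = [0.2665, 0.3021, 0.1429, 0.2886]
t=8: π = [0.2674, 0.3009, 0.1429, 0.2889]
t=9: π = [0.2670, 0.3014, 0.1429, 0.2888]
t=10: π = [0.2671, 0.3012, 0.1429, 0.2888]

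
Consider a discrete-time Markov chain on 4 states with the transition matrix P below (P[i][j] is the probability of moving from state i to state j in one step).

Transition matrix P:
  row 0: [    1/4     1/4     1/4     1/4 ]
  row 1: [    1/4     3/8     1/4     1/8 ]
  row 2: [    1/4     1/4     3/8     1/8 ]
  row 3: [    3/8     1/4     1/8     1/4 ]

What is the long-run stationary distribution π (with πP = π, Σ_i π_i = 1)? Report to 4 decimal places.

π = [0.2727, 0.2857, 0.2597, 0.1818]

Balance equations π_j = Σ_i π_i·P[i][j]:
  π_0 = 1/4·π_0 + 1/4·π_1 + 1/4·π_2 + 3/8·π_3
  π_1 = 1/4·π_0 + 3/8·π_1 + 1/4·π_2 + 1/4·π_3
  π_2 = 1/4·π_0 + 1/4·π_1 + 3/8·π_2 + 1/8·π_3
  normalize: π_0 + π_1 + π_2 + π_3 = 1
Solving the linear system gives exactly π = [3/11, 2/7, 20/77, 2/11].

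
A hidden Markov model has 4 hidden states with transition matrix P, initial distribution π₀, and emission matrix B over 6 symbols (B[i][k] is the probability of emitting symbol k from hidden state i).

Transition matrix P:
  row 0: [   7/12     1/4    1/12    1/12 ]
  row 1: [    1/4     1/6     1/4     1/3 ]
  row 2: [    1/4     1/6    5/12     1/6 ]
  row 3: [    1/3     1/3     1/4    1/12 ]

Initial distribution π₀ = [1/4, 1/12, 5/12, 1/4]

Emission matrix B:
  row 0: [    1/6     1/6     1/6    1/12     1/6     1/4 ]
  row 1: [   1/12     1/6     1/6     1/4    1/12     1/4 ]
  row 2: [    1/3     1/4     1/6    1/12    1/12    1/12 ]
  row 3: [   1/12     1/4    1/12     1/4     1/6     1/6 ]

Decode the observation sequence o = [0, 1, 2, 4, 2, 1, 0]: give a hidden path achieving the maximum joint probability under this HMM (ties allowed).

path = [2, 2, 0, 0, 0, 0, 0]

t=0: δ = [4.167e-02, 6.944e-03, 1.389e-01, 2.083e-02]  (obs o_0=0)
t=1: δ = [5.787e-03, 3.858e-03, 1.447e-02, 5.787e-03]  ψ = [2, 2, 2, 2]  (obs o_1=1)
t=2: δ = [6.028e-04, 4.019e-04, 1.005e-03, 2.009e-04]  ψ = [2, 2, 2, 2]  (obs o_2=2)
t=3: δ = [5.861e-05, 1.395e-05, 3.489e-05, 2.791e-05]  ψ = [0, 2, 2, 2]  (obs o_3=4)
t=4: δ = [5.698e-06, 2.442e-06, 2.423e-06, 4.845e-07]  ψ = [0, 0, 2, 2]  (obs o_4=2)
t=5: δ = [5.540e-07, 2.374e-07, 2.524e-07, 2.035e-07]  ψ = [0, 0, 2, 1]  (obs o_5=1)
t=6: δ = [5.386e-08, 1.154e-08, 3.505e-08, 6.595e-09]  ψ = [0, 0, 2, 1]  (obs o_6=0)
backtrack: best end state = 0; path = [2, 2, 0, 0, 0, 0, 0]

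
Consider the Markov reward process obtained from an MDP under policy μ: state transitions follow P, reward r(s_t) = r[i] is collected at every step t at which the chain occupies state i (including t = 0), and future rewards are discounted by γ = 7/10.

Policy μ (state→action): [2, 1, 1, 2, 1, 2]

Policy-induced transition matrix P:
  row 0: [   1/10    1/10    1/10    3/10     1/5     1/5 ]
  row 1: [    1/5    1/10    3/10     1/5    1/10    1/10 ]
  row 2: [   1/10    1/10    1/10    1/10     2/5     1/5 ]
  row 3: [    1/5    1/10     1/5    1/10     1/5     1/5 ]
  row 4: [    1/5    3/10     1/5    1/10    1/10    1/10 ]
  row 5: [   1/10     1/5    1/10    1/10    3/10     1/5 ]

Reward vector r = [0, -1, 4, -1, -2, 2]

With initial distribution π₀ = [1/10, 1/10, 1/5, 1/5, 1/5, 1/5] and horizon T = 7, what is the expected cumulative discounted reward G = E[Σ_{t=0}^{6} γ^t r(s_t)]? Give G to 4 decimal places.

t=0: π = [0.1000, 0.1000, 0.2000, 0.2000, 0.2000, 0.2000], E[r] = 0.5000, γ^t·E[r] = 0.500000, running G = 0.500000
t=1: π = [0.1500, 0.1600, 0.1600, 0.1300, 0.2300, 0.1700], E[r] = 0.2300, γ^t·E[r] = 0.161000, running G = 0.661000
t=2: π = [0.1520, 0.1630, 0.1680, 0.1460, 0.2100, 0.1610], E[r] = 0.2650, γ^t·E[r] = 0.129850, running G = 0.790850
t=3: π = [0.1519, 0.1581, 0.1682, 0.1467, 0.2124, 0.1627], E[r] = 0.2686, γ^t·E[r] = 0.092130, running G = 0.882980
t=4: π = [0.1517, 0.1588, 0.1675, 0.1462, 0.2129, 0.1630], E[r] = 0.2654, γ^t·E[r] = 0.063713, running G = 0.946693
t=5: π = [0.1518, 0.1589, 0.1677, 0.1462, 0.2126, 0.1628], E[r] = 0.2659, γ^t·E[r] = 0.044695, running G = 0.991388
t=6: π = [0.1518, 0.1588, 0.1677, 0.1462, 0.2127, 0.1628], E[r] = 0.2660, γ^t·E[r] = 0.031289, running G = 1.022677

G = 1.0227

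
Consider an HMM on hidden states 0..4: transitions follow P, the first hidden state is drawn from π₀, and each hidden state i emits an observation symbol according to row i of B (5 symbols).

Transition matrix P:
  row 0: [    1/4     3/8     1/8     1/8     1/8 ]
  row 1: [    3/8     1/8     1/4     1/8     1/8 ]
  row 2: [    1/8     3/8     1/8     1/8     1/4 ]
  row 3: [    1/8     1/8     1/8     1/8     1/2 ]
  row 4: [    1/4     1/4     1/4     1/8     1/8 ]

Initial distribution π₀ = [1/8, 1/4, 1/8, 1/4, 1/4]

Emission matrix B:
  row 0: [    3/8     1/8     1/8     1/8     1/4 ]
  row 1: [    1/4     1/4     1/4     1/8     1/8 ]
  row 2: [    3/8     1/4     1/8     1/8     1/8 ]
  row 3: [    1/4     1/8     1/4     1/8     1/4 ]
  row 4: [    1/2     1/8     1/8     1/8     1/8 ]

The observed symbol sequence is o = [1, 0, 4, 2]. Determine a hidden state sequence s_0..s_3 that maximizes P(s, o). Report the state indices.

t=0: δ = [1.562e-02, 6.250e-02, 3.125e-02, 3.125e-02, 3.125e-02]  (obs o_0=1)
t=1: δ = [8.789e-03, 2.930e-03, 5.859e-03, 1.953e-03, 7.812e-03]  ψ = [1, 2, 1, 1, 3]  (obs o_1=0)
t=2: δ = [5.493e-04, 4.120e-04, 2.441e-04, 2.747e-04, 1.831e-04]  ψ = [0, 0, 4, 0, 2]  (obs o_2=4)
t=3: δ = [1.931e-05, 5.150e-05, 1.287e-05, 1.717e-05, 1.717e-05]  ψ = [1, 0, 1, 0, 3]  (obs o_3=2)
backtrack: best end state = 1; path = [1, 0, 0, 1]

path = [1, 0, 0, 1]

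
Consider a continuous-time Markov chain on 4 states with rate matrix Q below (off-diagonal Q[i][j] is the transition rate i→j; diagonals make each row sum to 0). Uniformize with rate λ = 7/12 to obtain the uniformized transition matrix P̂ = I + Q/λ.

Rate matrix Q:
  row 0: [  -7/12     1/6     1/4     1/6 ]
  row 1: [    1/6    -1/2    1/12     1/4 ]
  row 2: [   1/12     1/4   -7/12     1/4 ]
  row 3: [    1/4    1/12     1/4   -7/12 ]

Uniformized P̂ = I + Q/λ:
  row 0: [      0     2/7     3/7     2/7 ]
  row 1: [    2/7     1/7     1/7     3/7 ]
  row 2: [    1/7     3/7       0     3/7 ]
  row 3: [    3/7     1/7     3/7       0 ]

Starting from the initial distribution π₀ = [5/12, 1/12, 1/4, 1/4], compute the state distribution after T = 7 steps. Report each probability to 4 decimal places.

t=0: π = [0.4167, 0.0833, 0.2500, 0.2500]
t=1: π = [0.1667, 0.2738, 0.2976, 0.2619]
t=2: π = [0.2330, 0.2517, 0.2228, 0.2925]
t=3: π = [0.2291, 0.2398, 0.2612, 0.2699]
t=4: π = [0.2215, 0.2502, 0.2481, 0.2802]
t=5: π = [0.2270, 0.2454, 0.2507, 0.2769]
t=6: π = [0.2246, 0.2469, 0.2510, 0.2775]
t=7: π = [0.2253, 0.2467, 0.2505, 0.2776]

π = [0.2253, 0.2467, 0.2505, 0.2776]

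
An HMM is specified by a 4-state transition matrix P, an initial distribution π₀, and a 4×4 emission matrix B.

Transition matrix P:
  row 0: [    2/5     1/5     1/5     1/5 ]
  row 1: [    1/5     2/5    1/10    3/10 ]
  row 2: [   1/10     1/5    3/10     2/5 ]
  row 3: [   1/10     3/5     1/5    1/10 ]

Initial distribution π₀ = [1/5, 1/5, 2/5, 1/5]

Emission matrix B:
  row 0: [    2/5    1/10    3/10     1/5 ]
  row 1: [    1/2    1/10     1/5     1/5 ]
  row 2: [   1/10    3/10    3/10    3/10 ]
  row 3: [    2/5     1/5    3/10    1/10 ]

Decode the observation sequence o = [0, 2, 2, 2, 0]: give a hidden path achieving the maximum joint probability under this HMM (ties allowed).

t=0: δ = [8.000e-02, 1.000e-01, 4.000e-02, 8.000e-02]  (obs o_0=0)
t=1: δ = [9.600e-03, 9.600e-03, 4.800e-03, 9.000e-03]  ψ = [0, 3, 0, 1]  (obs o_1=2)
t=2: δ = [1.152e-03, 1.080e-03, 5.760e-04, 8.640e-04]  ψ = [0, 3, 0, 1]  (obs o_2=2)
t=3: δ = [1.382e-04, 1.037e-04, 6.912e-05, 9.720e-05]  ψ = [0, 3, 0, 1]  (obs o_3=2)
t=4: δ = [2.212e-05, 2.916e-05, 2.765e-06, 1.244e-05]  ψ = [0, 3, 0, 1]  (obs o_4=0)
backtrack: best end state = 1; path = [1, 3, 1, 3, 1]

path = [1, 3, 1, 3, 1]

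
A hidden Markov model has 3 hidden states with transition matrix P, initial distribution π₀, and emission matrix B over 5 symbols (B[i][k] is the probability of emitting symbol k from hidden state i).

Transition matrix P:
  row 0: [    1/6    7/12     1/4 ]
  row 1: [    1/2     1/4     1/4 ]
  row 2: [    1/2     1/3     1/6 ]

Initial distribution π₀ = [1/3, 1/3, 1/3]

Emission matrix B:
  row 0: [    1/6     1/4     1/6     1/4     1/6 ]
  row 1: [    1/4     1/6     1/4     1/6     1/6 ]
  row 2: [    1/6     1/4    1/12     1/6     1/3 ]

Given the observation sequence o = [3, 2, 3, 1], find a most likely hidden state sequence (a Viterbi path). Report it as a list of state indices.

t=0: δ = [8.333e-02, 5.556e-02, 5.556e-02]  (obs o_0=3)
t=1: δ = [4.630e-03, 1.215e-02, 1.736e-03]  ψ = [1, 0, 0]  (obs o_1=2)
t=2: δ = [1.519e-03, 5.064e-04, 5.064e-04]  ψ = [1, 1, 1]  (obs o_2=3)
t=3: δ = [6.330e-05, 1.477e-04, 9.494e-05]  ψ = [0, 0, 0]  (obs o_3=1)
backtrack: best end state = 1; path = [0, 1, 0, 1]

path = [0, 1, 0, 1]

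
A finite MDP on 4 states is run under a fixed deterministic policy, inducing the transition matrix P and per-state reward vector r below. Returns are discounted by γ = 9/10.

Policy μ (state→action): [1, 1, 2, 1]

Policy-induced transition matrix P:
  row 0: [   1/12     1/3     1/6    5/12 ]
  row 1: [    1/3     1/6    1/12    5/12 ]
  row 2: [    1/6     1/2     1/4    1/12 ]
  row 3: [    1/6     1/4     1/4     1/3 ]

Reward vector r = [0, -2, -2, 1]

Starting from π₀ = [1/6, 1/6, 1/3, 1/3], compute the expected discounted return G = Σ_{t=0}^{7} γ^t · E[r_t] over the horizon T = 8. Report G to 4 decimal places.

G = -3.7376

t=0: π = [0.1667, 0.1667, 0.3333, 0.3333], E[r] = -0.6667, γ^t·E[r] = -0.666667, running G = -0.666667
t=1: π = [0.1806, 0.3333, 0.2083, 0.2778], E[r] = -0.8056, γ^t·E[r] = -0.725000, running G = -1.391667
t=2: π = [0.2072, 0.2894, 0.1794, 0.3241], E[r] = -0.6134, γ^t·E[r] = -0.496875, running G = -1.888542
t=3: π = [0.1976, 0.2880, 0.1845, 0.3299], E[r] = -0.6152, γ^t·E[r] = -0.448453, running G = -2.336995
t=4: π = [0.1982, 0.2886, 0.1855, 0.3277], E[r] = -0.6206, γ^t·E[r] = -0.407162, running G = -2.744157
t=5: π = [0.1982, 0.2888, 0.1854, 0.3275], E[r] = -0.6210, γ^t·E[r] = -0.366665, running G = -3.110822
t=6: π = [0.1983, 0.2888, 0.1853, 0.3276], E[r] = -0.6207, γ^t·E[r] = -0.329859, running G = -3.440681
t=7: π = [0.1983, 0.2888, 0.1853, 0.3276], E[r] = -0.6207, γ^t·E[r] = -0.296870, running G = -3.737551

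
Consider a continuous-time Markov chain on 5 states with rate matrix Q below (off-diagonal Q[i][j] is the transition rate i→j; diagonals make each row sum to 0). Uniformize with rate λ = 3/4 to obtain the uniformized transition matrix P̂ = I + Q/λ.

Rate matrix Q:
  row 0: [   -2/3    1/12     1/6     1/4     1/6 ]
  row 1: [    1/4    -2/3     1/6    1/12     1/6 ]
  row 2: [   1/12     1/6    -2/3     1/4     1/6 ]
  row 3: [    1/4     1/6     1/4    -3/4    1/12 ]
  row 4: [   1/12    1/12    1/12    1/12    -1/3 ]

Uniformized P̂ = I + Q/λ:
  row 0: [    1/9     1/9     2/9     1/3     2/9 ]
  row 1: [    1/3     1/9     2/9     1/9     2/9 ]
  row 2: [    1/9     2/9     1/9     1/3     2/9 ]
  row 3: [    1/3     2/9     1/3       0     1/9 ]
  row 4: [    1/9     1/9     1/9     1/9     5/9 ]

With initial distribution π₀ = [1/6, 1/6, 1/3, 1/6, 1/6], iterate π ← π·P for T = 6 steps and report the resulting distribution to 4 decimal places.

π = [0.1835, 0.1513, 0.1871, 0.1741, 0.3040]

t=0: π = [0.1667, 0.1667, 0.3333, 0.1667, 0.1667]
t=1: π = [0.1852, 0.1667, 0.1852, 0.2037, 0.2593]
t=2: π = [0.1934, 0.1543, 0.1955, 0.1708, 0.2860]
t=3: π = [0.1834, 0.1518, 0.1877, 0.1786, 0.2986]
t=4: π = [0.1845, 0.1518, 0.1880, 0.1737, 0.3019]
t=5: π = [0.1835, 0.1513, 0.1871, 0.1746, 0.3036]
t=6: π = [0.1835, 0.1513, 0.1871, 0.1741, 0.3040]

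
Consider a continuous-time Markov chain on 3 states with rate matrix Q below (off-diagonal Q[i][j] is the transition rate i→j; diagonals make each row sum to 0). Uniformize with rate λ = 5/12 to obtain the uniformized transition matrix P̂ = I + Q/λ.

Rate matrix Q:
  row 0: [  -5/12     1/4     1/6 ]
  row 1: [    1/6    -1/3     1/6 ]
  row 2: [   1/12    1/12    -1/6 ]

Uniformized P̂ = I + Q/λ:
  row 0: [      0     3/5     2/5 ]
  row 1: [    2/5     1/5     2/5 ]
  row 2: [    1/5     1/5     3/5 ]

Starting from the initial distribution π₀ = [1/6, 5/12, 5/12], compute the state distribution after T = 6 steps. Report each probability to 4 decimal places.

t=0: π = [0.1667, 0.4167, 0.4167]
t=1: π = [0.2500, 0.2667, 0.4833]
t=2: π = [0.2033, 0.3000, 0.4967]
t=3: π = [0.2193, 0.2813, 0.4993]
t=4: π = [0.2124, 0.2877, 0.4999]
t=5: π = [0.2151, 0.2850, 0.5000]
t=6: π = [0.2140, 0.2860, 0.5000]

π = [0.2140, 0.2860, 0.5000]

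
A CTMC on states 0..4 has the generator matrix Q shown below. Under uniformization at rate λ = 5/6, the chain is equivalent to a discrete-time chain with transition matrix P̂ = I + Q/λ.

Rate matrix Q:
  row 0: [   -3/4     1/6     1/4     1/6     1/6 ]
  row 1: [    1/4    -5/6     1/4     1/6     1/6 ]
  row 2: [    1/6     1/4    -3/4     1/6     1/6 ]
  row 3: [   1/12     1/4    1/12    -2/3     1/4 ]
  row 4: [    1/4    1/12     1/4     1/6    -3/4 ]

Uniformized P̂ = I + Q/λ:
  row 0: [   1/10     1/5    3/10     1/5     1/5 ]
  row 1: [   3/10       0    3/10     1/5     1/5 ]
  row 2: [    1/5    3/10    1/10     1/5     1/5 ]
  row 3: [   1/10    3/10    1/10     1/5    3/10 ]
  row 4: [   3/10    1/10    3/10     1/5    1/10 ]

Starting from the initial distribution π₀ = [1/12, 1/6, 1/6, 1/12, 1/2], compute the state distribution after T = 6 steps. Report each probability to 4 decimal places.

t=0: π = [0.0833, 0.1667, 0.1667, 0.0833, 0.5000]
t=1: π = [0.2500, 0.1417, 0.2500, 0.2000, 0.1583]
t=2: π = [0.1850, 0.2008, 0.2100, 0.2000, 0.2042]
t=3: π = [0.2020, 0.1804, 0.2180, 0.2000, 0.1996]
t=4: π = [0.1978, 0.1858, 0.2164, 0.2000, 0.2000]
t=5: π = [0.1988, 0.1845, 0.2167, 0.2000, 0.2000]
t=6: π = [0.1986, 0.1848, 0.2167, 0.2000, 0.2000]

π = [0.1986, 0.1848, 0.2167, 0.2000, 0.2000]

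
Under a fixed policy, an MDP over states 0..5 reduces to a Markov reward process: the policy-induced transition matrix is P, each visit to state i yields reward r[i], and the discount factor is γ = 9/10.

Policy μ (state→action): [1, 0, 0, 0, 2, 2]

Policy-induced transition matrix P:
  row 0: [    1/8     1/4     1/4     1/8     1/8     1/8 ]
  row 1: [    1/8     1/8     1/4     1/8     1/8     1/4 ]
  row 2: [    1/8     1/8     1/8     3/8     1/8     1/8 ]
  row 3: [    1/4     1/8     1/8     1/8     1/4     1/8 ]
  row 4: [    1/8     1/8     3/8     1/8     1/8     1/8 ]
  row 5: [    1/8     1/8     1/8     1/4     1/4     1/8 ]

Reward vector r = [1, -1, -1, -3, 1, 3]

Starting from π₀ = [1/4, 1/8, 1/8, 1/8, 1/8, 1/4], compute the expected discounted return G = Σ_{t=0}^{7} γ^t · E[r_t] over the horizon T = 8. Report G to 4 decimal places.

t=0: π = [0.2500, 0.1250, 0.1250, 0.1250, 0.1250, 0.2500], E[r] = 0.5000, γ^t·E[r] = 0.500000, running G = 0.500000
t=1: π = [0.1406, 0.1563, 0.2031, 0.1875, 0.1719, 0.1406], E[r] = -0.1875, γ^t·E[r] = -0.168750, running G = 0.331250
t=2: π = [0.1484, 0.1426, 0.2051, 0.1934, 0.1660, 0.1445], E[r] = -0.1797, γ^t·E[r] = -0.145547, running G = 0.185703
t=3: π = [0.1492, 0.1436, 0.2029, 0.1943, 0.1672, 0.1428], E[r] = -0.1846, γ^t·E[r] = -0.134552, running G = 0.051151
t=4: π = [0.1493, 0.1436, 0.2034, 0.1936, 0.1671, 0.1429], E[r] = -0.1825, γ^t·E[r] = -0.119735, running G = -0.068584
t=5: π = [0.1492, 0.1437, 0.2034, 0.1937, 0.1671, 0.1430], E[r] = -0.1831, γ^t·E[r] = -0.108113, running G = -0.176697
t=6: π = [0.1492, 0.1436, 0.2034, 0.1937, 0.1671, 0.1430], E[r] = -0.1830, γ^t·E[r] = -0.097260, running G = -0.273957
t=7: π = [0.1492, 0.1437, 0.2034, 0.1937, 0.1671, 0.1430], E[r] = -0.1830, γ^t·E[r] = -0.087529, running G = -0.361486

G = -0.3615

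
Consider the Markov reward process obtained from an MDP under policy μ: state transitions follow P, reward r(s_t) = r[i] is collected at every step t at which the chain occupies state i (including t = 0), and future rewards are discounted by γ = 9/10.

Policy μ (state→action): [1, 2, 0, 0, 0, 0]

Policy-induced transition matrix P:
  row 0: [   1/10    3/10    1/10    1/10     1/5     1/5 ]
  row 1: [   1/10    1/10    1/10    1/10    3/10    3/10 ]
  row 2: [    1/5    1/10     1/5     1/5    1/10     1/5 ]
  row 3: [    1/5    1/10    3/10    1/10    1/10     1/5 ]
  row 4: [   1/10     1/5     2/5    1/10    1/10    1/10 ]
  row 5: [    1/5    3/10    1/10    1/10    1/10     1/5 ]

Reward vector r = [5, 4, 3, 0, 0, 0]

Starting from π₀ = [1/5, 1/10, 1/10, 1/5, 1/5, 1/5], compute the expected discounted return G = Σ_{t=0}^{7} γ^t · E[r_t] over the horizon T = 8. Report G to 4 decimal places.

t=0: π = [0.2000, 0.1000, 0.1000, 0.2000, 0.2000, 0.2000], E[r] = 1.7000, γ^t·E[r] = 1.700000, running G = 1.700000
t=1: π = [0.1500, 0.2000, 0.2100, 0.1100, 0.1400, 0.1900], E[r] = 2.1800, γ^t·E[r] = 1.962000, running G = 3.662000
t=2: π = [0.1510, 0.1820, 0.1850, 0.1210, 0.1550, 0.2060], E[r] = 2.0380, γ^t·E[r] = 1.650780, running G = 5.312780
t=3: π = [0.1512, 0.1869, 0.1892, 0.1185, 0.1515, 0.2027], E[r] = 2.0712, γ^t·E[r] = 1.509905, running G = 6.822685
t=4: π = [0.1510, 0.1859, 0.1881, 0.1189, 0.1525, 0.2035], E[r] = 2.0631, γ^t·E[r] = 1.353620, running G = 8.176304
t=5: π = [0.1511, 0.1862, 0.1883, 0.1188, 0.1523, 0.2033], E[r] = 2.0650, γ^t·E[r] = 1.219334, running G = 9.395638
t=6: π = [0.1510, 0.1861, 0.1883, 0.1188, 0.1523, 0.2034], E[r] = 2.0645, γ^t·E[r] = 1.097174, running G = 10.492812
t=7: π = [0.1511, 0.1861, 0.1883, 0.1188, 0.1523, 0.2034], E[r] = 2.0646, γ^t·E[r] = 0.987505, running G = 11.480316

G = 11.4803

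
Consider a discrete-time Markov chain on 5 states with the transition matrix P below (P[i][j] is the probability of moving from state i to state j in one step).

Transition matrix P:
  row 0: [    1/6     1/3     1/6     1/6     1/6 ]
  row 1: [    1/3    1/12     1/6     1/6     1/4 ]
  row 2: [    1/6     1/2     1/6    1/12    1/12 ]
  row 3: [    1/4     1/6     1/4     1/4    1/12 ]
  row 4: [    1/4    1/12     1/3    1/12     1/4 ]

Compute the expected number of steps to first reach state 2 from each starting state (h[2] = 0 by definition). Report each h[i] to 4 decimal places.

h = [4.7313, 4.6770, 0.0000, 4.3850, 3.9173]

First-step conditioning: h[2] = 0; for i ≠ 2, h[i] = 1 + Σ_k P[i][k]·h[k].
  h[0] = 1 + 1/6·h[0] + 1/3·h[1] + 1/6·h[3] + 1/6·h[4]
  h[1] = 1 + 1/3·h[0] + 1/12·h[1] + 1/6·h[3] + 1/4·h[4]
  h[3] = 1 + 1/4·h[0] + 1/6·h[1] + 1/4·h[3] + 1/12·h[4]
  h[4] = 1 + 1/4·h[0] + 1/12·h[1] + 1/12·h[3] + 1/4·h[4]
Solving the 4×4 linear system over states ≠ 2 gives exactly h = [1831/387, 1810/387, 0, 1697/387, 1516/387] (h[2] = 0 is the target).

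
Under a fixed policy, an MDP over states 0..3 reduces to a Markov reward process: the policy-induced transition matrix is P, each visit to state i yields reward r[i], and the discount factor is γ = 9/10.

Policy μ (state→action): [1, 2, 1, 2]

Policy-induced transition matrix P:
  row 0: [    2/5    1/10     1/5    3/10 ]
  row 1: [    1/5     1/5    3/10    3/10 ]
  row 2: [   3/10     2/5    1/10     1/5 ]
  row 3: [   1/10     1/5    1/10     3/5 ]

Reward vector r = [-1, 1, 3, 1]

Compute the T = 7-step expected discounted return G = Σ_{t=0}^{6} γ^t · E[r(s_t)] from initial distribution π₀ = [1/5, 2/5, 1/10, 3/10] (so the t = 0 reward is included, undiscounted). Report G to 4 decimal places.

t=0: π = [0.2000, 0.4000, 0.1000, 0.3000], E[r] = 0.8000, γ^t·E[r] = 0.800000, running G = 0.800000
t=1: π = [0.2200, 0.2000, 0.2000, 0.3800], E[r] = 0.9600, γ^t·E[r] = 0.864000, running G = 1.664000
t=2: π = [0.2260, 0.2180, 0.1620, 0.3940], E[r] = 0.8720, γ^t·E[r] = 0.706320, running G = 2.370320
t=3: π = [0.2220, 0.2098, 0.1662, 0.4020], E[r] = 0.8884, γ^t·E[r] = 0.647644, running G = 3.017964
t=4: π = [0.2208, 0.2110, 0.1642, 0.4040], E[r] = 0.8867, γ^t·E[r] = 0.581751, running G = 3.599714
t=5: π = [0.2202, 0.2108, 0.1643, 0.4048], E[r] = 0.8882, γ^t·E[r] = 0.524483, running G = 4.124197
t=6: π = [0.2200, 0.2108, 0.1642, 0.4050], E[r] = 0.8884, γ^t·E[r] = 0.472112, running G = 4.596309

G = 4.5963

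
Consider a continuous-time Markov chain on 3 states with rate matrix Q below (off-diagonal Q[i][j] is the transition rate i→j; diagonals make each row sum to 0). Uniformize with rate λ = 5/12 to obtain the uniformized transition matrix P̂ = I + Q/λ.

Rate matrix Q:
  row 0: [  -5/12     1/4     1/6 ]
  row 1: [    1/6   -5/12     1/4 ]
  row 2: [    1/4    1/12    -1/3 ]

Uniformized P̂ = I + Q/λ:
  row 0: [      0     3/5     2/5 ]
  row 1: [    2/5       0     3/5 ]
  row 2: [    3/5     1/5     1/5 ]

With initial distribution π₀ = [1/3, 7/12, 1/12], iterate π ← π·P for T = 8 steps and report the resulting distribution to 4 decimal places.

π = [0.3398, 0.2798, 0.3804]

t=0: π = [0.3333, 0.5833, 0.0833]
t=1: π = [0.2833, 0.2167, 0.5000]
t=2: π = [0.3867, 0.2700, 0.3433]
t=3: π = [0.3140, 0.3007, 0.3853]
t=4: π = [0.3515, 0.2655, 0.3831]
t=5: π = [0.3360, 0.2875, 0.3765]
t=6: π = [0.3409, 0.2769, 0.3822]
t=7: π = [0.3401, 0.2810, 0.3789]
t=8: π = [0.3398, 0.2798, 0.3804]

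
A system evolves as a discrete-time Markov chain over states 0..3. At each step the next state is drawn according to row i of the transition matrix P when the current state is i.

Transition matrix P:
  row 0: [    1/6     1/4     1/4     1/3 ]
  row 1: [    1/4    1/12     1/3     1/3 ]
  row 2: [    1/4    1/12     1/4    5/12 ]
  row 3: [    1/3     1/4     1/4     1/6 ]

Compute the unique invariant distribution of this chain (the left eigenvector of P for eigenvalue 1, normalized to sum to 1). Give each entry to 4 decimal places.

π = [0.2542, 0.1765, 0.2647, 0.3046]

Balance equations π_j = Σ_i π_i·P[i][j]:
  π_0 = 1/6·π_0 + 1/4·π_1 + 1/4·π_2 + 1/3·π_3
  π_1 = 1/4·π_0 + 1/12·π_1 + 1/12·π_2 + 1/4·π_3
  π_2 = 1/4·π_0 + 1/3·π_1 + 1/4·π_2 + 1/4·π_3
  normalize: π_0 + π_1 + π_2 + π_3 = 1
Solving the linear system gives exactly π = [121/476, 3/17, 9/34, 145/476].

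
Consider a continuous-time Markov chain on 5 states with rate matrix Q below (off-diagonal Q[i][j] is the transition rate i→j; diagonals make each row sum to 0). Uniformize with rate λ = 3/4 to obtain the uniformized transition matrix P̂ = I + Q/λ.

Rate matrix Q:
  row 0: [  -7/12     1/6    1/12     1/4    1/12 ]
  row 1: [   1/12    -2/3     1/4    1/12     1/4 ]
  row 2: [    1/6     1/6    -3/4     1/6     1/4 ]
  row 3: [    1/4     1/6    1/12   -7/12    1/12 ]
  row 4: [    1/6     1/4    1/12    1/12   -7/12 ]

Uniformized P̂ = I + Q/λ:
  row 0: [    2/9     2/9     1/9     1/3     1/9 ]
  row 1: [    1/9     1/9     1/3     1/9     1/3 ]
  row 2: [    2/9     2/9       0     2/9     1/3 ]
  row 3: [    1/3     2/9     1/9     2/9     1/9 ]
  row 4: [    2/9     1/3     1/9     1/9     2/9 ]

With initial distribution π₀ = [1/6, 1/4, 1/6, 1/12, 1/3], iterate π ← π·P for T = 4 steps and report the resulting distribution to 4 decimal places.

π = [0.2194, 0.2218, 0.1444, 0.1976, 0.2168]

t=0: π = [0.1667, 0.2500, 0.1667, 0.0833, 0.3333]
t=1: π = [0.2037, 0.2315, 0.1481, 0.1759, 0.2407]
t=2: π = [0.2160, 0.2233, 0.1461, 0.1924, 0.2222]
t=3: π = [0.2188, 0.2221, 0.1445, 0.1967, 0.2179]
t=4: π = [0.2194, 0.2218, 0.1444, 0.1976, 0.2168]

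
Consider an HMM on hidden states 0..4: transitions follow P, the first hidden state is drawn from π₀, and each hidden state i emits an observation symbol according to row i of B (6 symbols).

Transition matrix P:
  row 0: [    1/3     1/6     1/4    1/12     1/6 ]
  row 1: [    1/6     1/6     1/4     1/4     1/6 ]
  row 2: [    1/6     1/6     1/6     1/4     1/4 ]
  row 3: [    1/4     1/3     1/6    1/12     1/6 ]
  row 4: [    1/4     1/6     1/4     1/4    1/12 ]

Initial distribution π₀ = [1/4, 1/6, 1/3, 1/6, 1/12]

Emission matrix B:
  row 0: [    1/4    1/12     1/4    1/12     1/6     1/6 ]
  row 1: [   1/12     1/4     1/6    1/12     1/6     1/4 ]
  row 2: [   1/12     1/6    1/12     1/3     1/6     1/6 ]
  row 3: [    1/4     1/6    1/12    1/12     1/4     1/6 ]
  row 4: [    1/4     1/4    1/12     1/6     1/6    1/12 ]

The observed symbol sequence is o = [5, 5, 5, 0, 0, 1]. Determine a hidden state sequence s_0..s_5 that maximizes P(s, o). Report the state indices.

path = [2, 3, 1, 4, 3, 1]

t=0: δ = [4.167e-02, 4.167e-02, 5.556e-02, 2.778e-02, 6.944e-03]  (obs o_0=5)
t=1: δ = [2.315e-03, 2.315e-03, 1.736e-03, 2.315e-03, 1.157e-03]  ψ = [0, 2, 0, 2, 2]  (obs o_1=5)
t=2: δ = [1.286e-04, 1.929e-04, 9.645e-05, 9.645e-05, 3.617e-05]  ψ = [0, 3, 0, 1, 2]  (obs o_2=5)
t=3: δ = [1.072e-05, 2.679e-06, 4.019e-06, 1.206e-05, 8.038e-06]  ψ = [0, 1, 1, 1, 1]  (obs o_3=0)
t=4: δ = [8.931e-07, 3.349e-07, 2.233e-07, 5.023e-07, 5.023e-07]  ψ = [0, 3, 0, 4, 3]  (obs o_4=0)
t=5: δ = [2.481e-08, 4.186e-08, 3.721e-08, 2.093e-08, 3.721e-08]  ψ = [0, 3, 0, 4, 0]  (obs o_5=1)
backtrack: best end state = 1; path = [2, 3, 1, 4, 3, 1]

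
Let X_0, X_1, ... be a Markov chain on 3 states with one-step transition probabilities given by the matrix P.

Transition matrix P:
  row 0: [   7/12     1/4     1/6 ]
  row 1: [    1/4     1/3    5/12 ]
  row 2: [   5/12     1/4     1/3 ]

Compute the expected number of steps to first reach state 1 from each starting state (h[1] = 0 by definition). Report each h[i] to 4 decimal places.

First-step conditioning: h[1] = 0; for i ≠ 1, h[i] = 1 + Σ_k P[i][k]·h[k].
  h[0] = 1 + 7/12·h[0] + 1/6·h[2]
  h[2] = 1 + 5/12·h[0] + 1/3·h[2]
Solving the 2×2 linear system over states ≠ 1 gives exactly h = [4, 0, 4] (h[1] = 0 is the target).

h = [4.0000, 0.0000, 4.0000]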